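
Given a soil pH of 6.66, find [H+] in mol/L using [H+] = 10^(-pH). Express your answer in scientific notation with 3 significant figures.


Step 1: [H+] = 10^(-pH)
Step 2: [H+] = 10^(-6.66)
Step 3: [H+] = 2.19e-07 mol/L

2.19e-07


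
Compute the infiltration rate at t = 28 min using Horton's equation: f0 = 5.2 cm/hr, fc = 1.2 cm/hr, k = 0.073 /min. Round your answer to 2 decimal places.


Step 1: f = fc + (f0 - fc) * exp(-k * t)
Step 2: exp(-0.073 * 28) = 0.12951
Step 3: f = 1.2 + (5.2 - 1.2) * 0.12951
Step 4: f = 1.2 + 4.0 * 0.12951
Step 5: f = 1.72 cm/hr

1.72


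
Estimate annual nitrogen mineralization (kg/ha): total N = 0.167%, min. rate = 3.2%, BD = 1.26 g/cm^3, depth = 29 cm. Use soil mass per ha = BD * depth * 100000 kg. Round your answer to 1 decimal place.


Step 1: Soil mass per ha = BD * depth * 100000 = 1.26 * 29 * 100000 = 3654000 kg
Step 2: Total N pool = soil mass * N%/100 = 3654000 * 0.167/100 = 6102.18 kg/ha
Step 3: N mineralized = N pool * rate%/100 = 6102.18 * 3.2/100 = 195.3 kg/ha/yr

195.3


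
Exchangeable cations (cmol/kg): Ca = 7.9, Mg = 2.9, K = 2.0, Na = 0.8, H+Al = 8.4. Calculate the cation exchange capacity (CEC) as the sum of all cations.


Step 1: CEC = Ca + Mg + K + Na + (H+Al)
Step 2: CEC = 7.9 + 2.9 + 2.0 + 0.8 + 8.4
Step 3: CEC = 22.0 cmol/kg

22.0


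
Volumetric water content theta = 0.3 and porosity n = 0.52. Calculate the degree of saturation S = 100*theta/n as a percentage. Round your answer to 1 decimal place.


Step 1: S = 100 * theta_v / n
Step 2: S = 100 * 0.3 / 0.52
Step 3: S = 57.7%

57.7


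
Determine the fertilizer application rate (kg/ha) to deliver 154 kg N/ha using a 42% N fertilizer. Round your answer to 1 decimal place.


Step 1: Fertilizer rate = target N / (N content / 100)
Step 2: Rate = 154 / (42 / 100)
Step 3: Rate = 154 / 0.42
Step 4: Rate = 366.7 kg/ha

366.7


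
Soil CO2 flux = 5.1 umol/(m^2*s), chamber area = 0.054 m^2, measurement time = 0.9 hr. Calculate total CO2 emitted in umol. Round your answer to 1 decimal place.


Step 1: Convert time to seconds: 0.9 hr * 3600 = 3240.0 s
Step 2: Total = flux * area * time_s
Step 3: Total = 5.1 * 0.054 * 3240.0
Step 4: Total = 892.3 umol

892.3


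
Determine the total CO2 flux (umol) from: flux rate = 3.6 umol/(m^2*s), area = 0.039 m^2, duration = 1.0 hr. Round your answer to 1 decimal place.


Step 1: Convert time to seconds: 1.0 hr * 3600 = 3600.0 s
Step 2: Total = flux * area * time_s
Step 3: Total = 3.6 * 0.039 * 3600.0
Step 4: Total = 505.4 umol

505.4


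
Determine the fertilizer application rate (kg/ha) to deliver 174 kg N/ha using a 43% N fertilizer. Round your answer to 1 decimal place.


Step 1: Fertilizer rate = target N / (N content / 100)
Step 2: Rate = 174 / (43 / 100)
Step 3: Rate = 174 / 0.43
Step 4: Rate = 404.7 kg/ha

404.7


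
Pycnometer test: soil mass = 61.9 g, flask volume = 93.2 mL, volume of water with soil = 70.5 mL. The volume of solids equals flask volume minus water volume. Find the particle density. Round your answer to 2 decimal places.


Step 1: Volume of solids = flask volume - water volume with soil
Step 2: V_solids = 93.2 - 70.5 = 22.7 mL
Step 3: Particle density = mass / V_solids = 61.9 / 22.7 = 2.73 g/cm^3

2.73


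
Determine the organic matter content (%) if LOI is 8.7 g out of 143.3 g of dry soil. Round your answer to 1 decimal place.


Step 1: OM% = 100 * LOI / sample mass
Step 2: OM = 100 * 8.7 / 143.3
Step 3: OM = 6.1%

6.1


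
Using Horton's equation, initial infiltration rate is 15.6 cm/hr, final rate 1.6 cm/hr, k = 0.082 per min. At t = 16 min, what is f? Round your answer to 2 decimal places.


Step 1: f = fc + (f0 - fc) * exp(-k * t)
Step 2: exp(-0.082 * 16) = 0.269281
Step 3: f = 1.6 + (15.6 - 1.6) * 0.269281
Step 4: f = 1.6 + 14.0 * 0.269281
Step 5: f = 5.37 cm/hr

5.37


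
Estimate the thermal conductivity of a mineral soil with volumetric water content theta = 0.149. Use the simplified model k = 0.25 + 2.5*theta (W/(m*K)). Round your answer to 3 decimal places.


Step 1: k = 0.25 + 2.5 * theta
Step 2: k = 0.25 + 2.5 * 0.149
Step 3: k = 0.25 + 0.373
Step 4: k = 0.623 W/(m*K)

0.623


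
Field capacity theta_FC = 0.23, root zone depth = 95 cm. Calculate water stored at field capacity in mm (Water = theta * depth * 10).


Step 1: Water (mm) = theta_FC * depth (cm) * 10
Step 2: Water = 0.23 * 95 * 10
Step 3: Water = 218.5 mm

218.5


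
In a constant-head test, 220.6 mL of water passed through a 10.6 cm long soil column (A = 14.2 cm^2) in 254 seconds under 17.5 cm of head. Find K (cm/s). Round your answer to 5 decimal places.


Step 1: K = Q * L / (A * t * h)
Step 2: Numerator = 220.6 * 10.6 = 2338.36
Step 3: Denominator = 14.2 * 254 * 17.5 = 63119.0
Step 4: K = 2338.36 / 63119.0 = 0.03705 cm/s

0.03705


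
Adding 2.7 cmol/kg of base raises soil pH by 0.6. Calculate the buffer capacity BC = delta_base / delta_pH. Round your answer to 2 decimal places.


Step 1: BC = change in base / change in pH
Step 2: BC = 2.7 / 0.6
Step 3: BC = 4.5 cmol/(kg*pH unit)

4.5


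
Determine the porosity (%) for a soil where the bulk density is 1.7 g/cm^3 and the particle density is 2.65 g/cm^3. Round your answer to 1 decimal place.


Step 1: Formula: n = 100 * (1 - BD / PD)
Step 2: n = 100 * (1 - 1.7 / 2.65)
Step 3: n = 100 * (1 - 0.64151)
Step 4: n = 35.8%

35.8


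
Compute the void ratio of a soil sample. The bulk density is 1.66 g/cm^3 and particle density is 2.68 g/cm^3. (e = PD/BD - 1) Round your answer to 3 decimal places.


Step 1: e = PD / BD - 1
Step 2: e = 2.68 / 1.66 - 1
Step 3: e = 1.61446 - 1
Step 4: e = 0.614

0.614


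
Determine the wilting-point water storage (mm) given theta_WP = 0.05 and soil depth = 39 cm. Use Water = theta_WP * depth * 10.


Step 1: Water (mm) = theta_WP * depth * 10
Step 2: Water = 0.05 * 39 * 10
Step 3: Water = 19.5 mm

19.5


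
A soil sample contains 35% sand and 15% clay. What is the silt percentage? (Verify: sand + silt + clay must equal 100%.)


Step 1: sand + silt + clay = 100%
Step 2: silt = 100 - sand - clay
Step 3: silt = 100 - 35 - 15
Step 4: silt = 50%

50


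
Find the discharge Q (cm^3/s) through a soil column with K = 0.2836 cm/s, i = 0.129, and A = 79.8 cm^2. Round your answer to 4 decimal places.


Step 1: Apply Darcy's law: Q = K * i * A
Step 2: Q = 0.2836 * 0.129 * 79.8
Step 3: Q = 2.9194 cm^3/s

2.9194


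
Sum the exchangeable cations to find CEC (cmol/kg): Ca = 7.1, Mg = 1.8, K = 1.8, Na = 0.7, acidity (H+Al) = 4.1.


Step 1: CEC = Ca + Mg + K + Na + (H+Al)
Step 2: CEC = 7.1 + 1.8 + 1.8 + 0.7 + 4.1
Step 3: CEC = 15.5 cmol/kg

15.5


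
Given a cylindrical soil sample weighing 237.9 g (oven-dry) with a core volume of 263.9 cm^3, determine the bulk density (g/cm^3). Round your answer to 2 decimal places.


Step 1: Identify the formula: BD = dry mass / volume
Step 2: Substitute values: BD = 237.9 / 263.9
Step 3: BD = 0.9 g/cm^3

0.9


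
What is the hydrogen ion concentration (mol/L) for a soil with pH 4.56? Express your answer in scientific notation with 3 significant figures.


Step 1: [H+] = 10^(-pH)
Step 2: [H+] = 10^(-4.56)
Step 3: [H+] = 2.75e-05 mol/L

2.75e-05


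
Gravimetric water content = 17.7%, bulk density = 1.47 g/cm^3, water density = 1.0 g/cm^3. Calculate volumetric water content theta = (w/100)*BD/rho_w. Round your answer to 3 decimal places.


Step 1: theta = (w / 100) * BD / rho_w
Step 2: theta = (17.7 / 100) * 1.47 / 1.0
Step 3: theta = 0.177 * 1.47
Step 4: theta = 0.26

0.26


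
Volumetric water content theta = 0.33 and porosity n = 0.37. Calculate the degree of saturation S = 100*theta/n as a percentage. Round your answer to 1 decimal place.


Step 1: S = 100 * theta_v / n
Step 2: S = 100 * 0.33 / 0.37
Step 3: S = 89.2%

89.2


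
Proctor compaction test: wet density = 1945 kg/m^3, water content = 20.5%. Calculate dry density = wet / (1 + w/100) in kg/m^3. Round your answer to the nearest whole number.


Step 1: Dry density = wet density / (1 + w/100)
Step 2: Dry density = 1945 / (1 + 20.5/100)
Step 3: Dry density = 1945 / 1.205
Step 4: Dry density = 1614 kg/m^3

1614


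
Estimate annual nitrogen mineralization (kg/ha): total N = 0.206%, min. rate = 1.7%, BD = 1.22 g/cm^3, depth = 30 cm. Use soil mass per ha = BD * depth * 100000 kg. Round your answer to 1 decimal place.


Step 1: Soil mass per ha = BD * depth * 100000 = 1.22 * 30 * 100000 = 3660000 kg
Step 2: Total N pool = soil mass * N%/100 = 3660000 * 0.206/100 = 7539.6 kg/ha
Step 3: N mineralized = N pool * rate%/100 = 7539.6 * 1.7/100 = 128.2 kg/ha/yr

128.2


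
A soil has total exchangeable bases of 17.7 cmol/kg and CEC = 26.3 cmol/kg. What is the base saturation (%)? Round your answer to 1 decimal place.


Step 1: BS = 100 * (sum of bases) / CEC
Step 2: BS = 100 * 17.7 / 26.3
Step 3: BS = 67.3%

67.3


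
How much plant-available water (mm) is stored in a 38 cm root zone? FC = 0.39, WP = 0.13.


Step 1: Available water = (FC - WP) * depth * 10
Step 2: AW = (0.39 - 0.13) * 38 * 10
Step 3: AW = 0.26 * 38 * 10
Step 4: AW = 98.8 mm

98.8


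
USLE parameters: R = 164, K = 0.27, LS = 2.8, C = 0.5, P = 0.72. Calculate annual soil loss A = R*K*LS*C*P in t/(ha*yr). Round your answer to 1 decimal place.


Step 1: A = R * K * LS * C * P
Step 2: R * K = 164 * 0.27 = 44.28
Step 3: (R*K) * LS = 44.28 * 2.8 = 123.984
Step 4: * C * P = 123.984 * 0.5 * 0.72 = 44.6
Step 5: A = 44.6 t/(ha*yr)

44.6


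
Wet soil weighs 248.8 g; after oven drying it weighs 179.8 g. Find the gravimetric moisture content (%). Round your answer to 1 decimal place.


Step 1: Water mass = wet - dry = 248.8 - 179.8 = 69.0 g
Step 2: w = 100 * water mass / dry mass
Step 3: w = 100 * 69.0 / 179.8 = 38.4%

38.4


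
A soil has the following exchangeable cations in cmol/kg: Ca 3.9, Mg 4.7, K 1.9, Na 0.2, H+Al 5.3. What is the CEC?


Step 1: CEC = Ca + Mg + K + Na + (H+Al)
Step 2: CEC = 3.9 + 4.7 + 1.9 + 0.2 + 5.3
Step 3: CEC = 16.0 cmol/kg

16.0


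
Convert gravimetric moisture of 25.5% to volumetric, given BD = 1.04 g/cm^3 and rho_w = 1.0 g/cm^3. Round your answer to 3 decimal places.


Step 1: theta = (w / 100) * BD / rho_w
Step 2: theta = (25.5 / 100) * 1.04 / 1.0
Step 3: theta = 0.255 * 1.04
Step 4: theta = 0.265

0.265


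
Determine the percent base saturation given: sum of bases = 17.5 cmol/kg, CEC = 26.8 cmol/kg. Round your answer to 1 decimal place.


Step 1: BS = 100 * (sum of bases) / CEC
Step 2: BS = 100 * 17.5 / 26.8
Step 3: BS = 65.3%

65.3


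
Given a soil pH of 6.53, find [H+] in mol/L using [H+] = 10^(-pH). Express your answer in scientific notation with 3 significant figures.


Step 1: [H+] = 10^(-pH)
Step 2: [H+] = 10^(-6.53)
Step 3: [H+] = 2.95e-07 mol/L

2.95e-07


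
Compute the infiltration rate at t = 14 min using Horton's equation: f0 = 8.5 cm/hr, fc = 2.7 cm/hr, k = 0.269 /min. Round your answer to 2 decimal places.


Step 1: f = fc + (f0 - fc) * exp(-k * t)
Step 2: exp(-0.269 * 14) = 0.023144
Step 3: f = 2.7 + (8.5 - 2.7) * 0.023144
Step 4: f = 2.7 + 5.8 * 0.023144
Step 5: f = 2.83 cm/hr

2.83


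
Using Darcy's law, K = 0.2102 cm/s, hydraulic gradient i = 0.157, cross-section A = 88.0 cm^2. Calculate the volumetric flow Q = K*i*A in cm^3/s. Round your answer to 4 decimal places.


Step 1: Apply Darcy's law: Q = K * i * A
Step 2: Q = 0.2102 * 0.157 * 88.0
Step 3: Q = 2.9041 cm^3/s

2.9041


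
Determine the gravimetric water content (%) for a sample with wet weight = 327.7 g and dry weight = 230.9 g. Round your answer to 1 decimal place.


Step 1: Water mass = wet - dry = 327.7 - 230.9 = 96.8 g
Step 2: w = 100 * water mass / dry mass
Step 3: w = 100 * 96.8 / 230.9 = 41.9%

41.9


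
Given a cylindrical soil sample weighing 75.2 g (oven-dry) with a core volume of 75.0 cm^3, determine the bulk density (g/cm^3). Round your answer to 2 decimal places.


Step 1: Identify the formula: BD = dry mass / volume
Step 2: Substitute values: BD = 75.2 / 75.0
Step 3: BD = 1.0 g/cm^3

1.0


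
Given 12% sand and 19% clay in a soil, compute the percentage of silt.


Step 1: sand + silt + clay = 100%
Step 2: silt = 100 - sand - clay
Step 3: silt = 100 - 12 - 19
Step 4: silt = 69%

69


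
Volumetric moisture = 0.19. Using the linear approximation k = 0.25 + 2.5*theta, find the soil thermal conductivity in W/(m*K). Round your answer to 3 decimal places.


Step 1: k = 0.25 + 2.5 * theta
Step 2: k = 0.25 + 2.5 * 0.19
Step 3: k = 0.25 + 0.475
Step 4: k = 0.725 W/(m*K)

0.725


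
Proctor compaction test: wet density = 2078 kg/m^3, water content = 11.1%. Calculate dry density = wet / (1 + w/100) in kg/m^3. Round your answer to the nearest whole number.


Step 1: Dry density = wet density / (1 + w/100)
Step 2: Dry density = 2078 / (1 + 11.1/100)
Step 3: Dry density = 2078 / 1.111
Step 4: Dry density = 1870 kg/m^3

1870


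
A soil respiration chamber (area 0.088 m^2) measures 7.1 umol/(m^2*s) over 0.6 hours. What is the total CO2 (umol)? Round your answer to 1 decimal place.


Step 1: Convert time to seconds: 0.6 hr * 3600 = 2160.0 s
Step 2: Total = flux * area * time_s
Step 3: Total = 7.1 * 0.088 * 2160.0
Step 4: Total = 1349.6 umol

1349.6


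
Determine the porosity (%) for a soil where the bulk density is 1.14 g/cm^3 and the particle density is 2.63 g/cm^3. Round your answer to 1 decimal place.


Step 1: Formula: n = 100 * (1 - BD / PD)
Step 2: n = 100 * (1 - 1.14 / 2.63)
Step 3: n = 100 * (1 - 0.43346)
Step 4: n = 56.7%

56.7


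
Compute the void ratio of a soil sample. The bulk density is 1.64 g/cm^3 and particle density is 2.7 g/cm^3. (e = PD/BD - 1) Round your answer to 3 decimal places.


Step 1: e = PD / BD - 1
Step 2: e = 2.7 / 1.64 - 1
Step 3: e = 1.64634 - 1
Step 4: e = 0.646

0.646


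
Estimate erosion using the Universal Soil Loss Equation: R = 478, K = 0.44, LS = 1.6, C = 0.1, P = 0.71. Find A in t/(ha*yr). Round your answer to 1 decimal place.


Step 1: A = R * K * LS * C * P
Step 2: R * K = 478 * 0.44 = 210.32
Step 3: (R*K) * LS = 210.32 * 1.6 = 336.512
Step 4: * C * P = 336.512 * 0.1 * 0.71 = 23.9
Step 5: A = 23.9 t/(ha*yr)

23.9


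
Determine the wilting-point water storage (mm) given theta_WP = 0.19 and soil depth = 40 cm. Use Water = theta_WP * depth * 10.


Step 1: Water (mm) = theta_WP * depth * 10
Step 2: Water = 0.19 * 40 * 10
Step 3: Water = 76.0 mm

76.0


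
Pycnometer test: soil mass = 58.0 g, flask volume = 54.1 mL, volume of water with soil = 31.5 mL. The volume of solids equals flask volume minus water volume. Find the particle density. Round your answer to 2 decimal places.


Step 1: Volume of solids = flask volume - water volume with soil
Step 2: V_solids = 54.1 - 31.5 = 22.6 mL
Step 3: Particle density = mass / V_solids = 58.0 / 22.6 = 2.57 g/cm^3

2.57


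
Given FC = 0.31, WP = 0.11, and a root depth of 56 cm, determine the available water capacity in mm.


Step 1: Available water = (FC - WP) * depth * 10
Step 2: AW = (0.31 - 0.11) * 56 * 10
Step 3: AW = 0.2 * 56 * 10
Step 4: AW = 112.0 mm

112.0


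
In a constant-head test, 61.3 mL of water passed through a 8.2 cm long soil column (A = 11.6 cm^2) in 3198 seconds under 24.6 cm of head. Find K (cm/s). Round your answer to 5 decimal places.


Step 1: K = Q * L / (A * t * h)
Step 2: Numerator = 61.3 * 8.2 = 502.66
Step 3: Denominator = 11.6 * 3198 * 24.6 = 912581.28
Step 4: K = 502.66 / 912581.28 = 0.00055 cm/s

0.00055


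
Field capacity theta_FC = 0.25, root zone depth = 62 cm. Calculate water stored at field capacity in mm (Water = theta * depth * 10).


Step 1: Water (mm) = theta_FC * depth (cm) * 10
Step 2: Water = 0.25 * 62 * 10
Step 3: Water = 155.0 mm

155.0


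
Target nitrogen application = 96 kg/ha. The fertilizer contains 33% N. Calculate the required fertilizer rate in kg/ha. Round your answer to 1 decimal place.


Step 1: Fertilizer rate = target N / (N content / 100)
Step 2: Rate = 96 / (33 / 100)
Step 3: Rate = 96 / 0.33
Step 4: Rate = 290.9 kg/ha

290.9


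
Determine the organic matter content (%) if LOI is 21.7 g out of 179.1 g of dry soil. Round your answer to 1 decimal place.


Step 1: OM% = 100 * LOI / sample mass
Step 2: OM = 100 * 21.7 / 179.1
Step 3: OM = 12.1%

12.1


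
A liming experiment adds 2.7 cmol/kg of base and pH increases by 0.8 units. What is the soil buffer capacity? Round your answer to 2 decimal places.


Step 1: BC = change in base / change in pH
Step 2: BC = 2.7 / 0.8
Step 3: BC = 3.38 cmol/(kg*pH unit)

3.38


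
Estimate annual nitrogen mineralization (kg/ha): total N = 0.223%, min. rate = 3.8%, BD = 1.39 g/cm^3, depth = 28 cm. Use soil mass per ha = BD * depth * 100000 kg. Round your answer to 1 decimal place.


Step 1: Soil mass per ha = BD * depth * 100000 = 1.39 * 28 * 100000 = 3892000 kg
Step 2: Total N pool = soil mass * N%/100 = 3892000 * 0.223/100 = 8679.16 kg/ha
Step 3: N mineralized = N pool * rate%/100 = 8679.16 * 3.8/100 = 329.8 kg/ha/yr

329.8


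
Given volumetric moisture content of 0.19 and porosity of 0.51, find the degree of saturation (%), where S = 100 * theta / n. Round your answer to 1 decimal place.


Step 1: S = 100 * theta_v / n
Step 2: S = 100 * 0.19 / 0.51
Step 3: S = 37.3%

37.3


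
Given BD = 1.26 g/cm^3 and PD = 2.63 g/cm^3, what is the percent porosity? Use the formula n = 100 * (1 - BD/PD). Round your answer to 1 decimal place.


Step 1: Formula: n = 100 * (1 - BD / PD)
Step 2: n = 100 * (1 - 1.26 / 2.63)
Step 3: n = 100 * (1 - 0.47909)
Step 4: n = 52.1%

52.1


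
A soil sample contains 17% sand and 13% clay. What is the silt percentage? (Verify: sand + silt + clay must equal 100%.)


Step 1: sand + silt + clay = 100%
Step 2: silt = 100 - sand - clay
Step 3: silt = 100 - 17 - 13
Step 4: silt = 70%

70


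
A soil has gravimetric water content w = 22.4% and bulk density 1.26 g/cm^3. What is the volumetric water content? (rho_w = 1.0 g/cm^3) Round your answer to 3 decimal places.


Step 1: theta = (w / 100) * BD / rho_w
Step 2: theta = (22.4 / 100) * 1.26 / 1.0
Step 3: theta = 0.224 * 1.26
Step 4: theta = 0.282

0.282


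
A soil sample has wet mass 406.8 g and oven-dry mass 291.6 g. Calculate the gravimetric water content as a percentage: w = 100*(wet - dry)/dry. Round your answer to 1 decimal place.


Step 1: Water mass = wet - dry = 406.8 - 291.6 = 115.2 g
Step 2: w = 100 * water mass / dry mass
Step 3: w = 100 * 115.2 / 291.6 = 39.5%

39.5


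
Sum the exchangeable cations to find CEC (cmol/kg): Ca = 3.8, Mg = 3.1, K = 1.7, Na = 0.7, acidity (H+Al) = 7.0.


Step 1: CEC = Ca + Mg + K + Na + (H+Al)
Step 2: CEC = 3.8 + 3.1 + 1.7 + 0.7 + 7.0
Step 3: CEC = 16.3 cmol/kg

16.3


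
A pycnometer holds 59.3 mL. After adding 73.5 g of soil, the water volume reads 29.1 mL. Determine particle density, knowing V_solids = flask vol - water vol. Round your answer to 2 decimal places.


Step 1: Volume of solids = flask volume - water volume with soil
Step 2: V_solids = 59.3 - 29.1 = 30.2 mL
Step 3: Particle density = mass / V_solids = 73.5 / 30.2 = 2.43 g/cm^3

2.43


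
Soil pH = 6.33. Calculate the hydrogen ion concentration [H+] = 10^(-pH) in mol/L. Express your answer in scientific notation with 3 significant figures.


Step 1: [H+] = 10^(-pH)
Step 2: [H+] = 10^(-6.33)
Step 3: [H+] = 4.68e-07 mol/L

4.68e-07


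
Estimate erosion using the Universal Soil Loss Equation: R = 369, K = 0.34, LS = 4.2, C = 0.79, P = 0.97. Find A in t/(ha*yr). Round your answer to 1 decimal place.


Step 1: A = R * K * LS * C * P
Step 2: R * K = 369 * 0.34 = 125.46
Step 3: (R*K) * LS = 125.46 * 4.2 = 526.932
Step 4: * C * P = 526.932 * 0.79 * 0.97 = 403.8
Step 5: A = 403.8 t/(ha*yr)

403.8


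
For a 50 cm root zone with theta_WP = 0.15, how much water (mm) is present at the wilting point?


Step 1: Water (mm) = theta_WP * depth * 10
Step 2: Water = 0.15 * 50 * 10
Step 3: Water = 75.0 mm

75.0


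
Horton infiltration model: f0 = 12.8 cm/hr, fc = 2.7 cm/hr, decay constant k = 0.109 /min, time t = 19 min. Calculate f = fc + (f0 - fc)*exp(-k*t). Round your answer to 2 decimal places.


Step 1: f = fc + (f0 - fc) * exp(-k * t)
Step 2: exp(-0.109 * 19) = 0.12606
Step 3: f = 2.7 + (12.8 - 2.7) * 0.12606
Step 4: f = 2.7 + 10.1 * 0.12606
Step 5: f = 3.97 cm/hr

3.97


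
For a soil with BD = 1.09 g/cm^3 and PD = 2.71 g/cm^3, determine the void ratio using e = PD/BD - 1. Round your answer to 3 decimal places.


Step 1: e = PD / BD - 1
Step 2: e = 2.71 / 1.09 - 1
Step 3: e = 2.48624 - 1
Step 4: e = 1.486

1.486


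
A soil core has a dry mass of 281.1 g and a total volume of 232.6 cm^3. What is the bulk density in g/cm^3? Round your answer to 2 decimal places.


Step 1: Identify the formula: BD = dry mass / volume
Step 2: Substitute values: BD = 281.1 / 232.6
Step 3: BD = 1.21 g/cm^3

1.21


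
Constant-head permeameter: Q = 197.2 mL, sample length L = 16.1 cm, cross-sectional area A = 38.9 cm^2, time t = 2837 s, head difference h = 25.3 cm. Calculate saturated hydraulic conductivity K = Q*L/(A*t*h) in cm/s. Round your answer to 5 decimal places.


Step 1: K = Q * L / (A * t * h)
Step 2: Numerator = 197.2 * 16.1 = 3174.92
Step 3: Denominator = 38.9 * 2837 * 25.3 = 2792090.29
Step 4: K = 3174.92 / 2792090.29 = 0.00114 cm/s

0.00114


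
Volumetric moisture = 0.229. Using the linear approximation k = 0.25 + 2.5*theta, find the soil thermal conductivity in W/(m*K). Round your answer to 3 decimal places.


Step 1: k = 0.25 + 2.5 * theta
Step 2: k = 0.25 + 2.5 * 0.229
Step 3: k = 0.25 + 0.573
Step 4: k = 0.823 W/(m*K)

0.823


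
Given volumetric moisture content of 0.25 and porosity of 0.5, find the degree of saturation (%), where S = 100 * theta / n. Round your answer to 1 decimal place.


Step 1: S = 100 * theta_v / n
Step 2: S = 100 * 0.25 / 0.5
Step 3: S = 50.0%

50.0


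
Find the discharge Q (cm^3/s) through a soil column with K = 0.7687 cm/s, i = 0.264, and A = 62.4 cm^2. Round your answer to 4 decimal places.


Step 1: Apply Darcy's law: Q = K * i * A
Step 2: Q = 0.7687 * 0.264 * 62.4
Step 3: Q = 12.6633 cm^3/s

12.6633


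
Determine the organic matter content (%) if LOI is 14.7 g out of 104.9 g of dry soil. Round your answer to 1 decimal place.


Step 1: OM% = 100 * LOI / sample mass
Step 2: OM = 100 * 14.7 / 104.9
Step 3: OM = 14.0%

14.0


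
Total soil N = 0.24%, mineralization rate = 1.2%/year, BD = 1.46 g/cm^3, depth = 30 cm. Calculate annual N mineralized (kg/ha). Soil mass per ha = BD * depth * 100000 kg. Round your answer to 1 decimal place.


Step 1: Soil mass per ha = BD * depth * 100000 = 1.46 * 30 * 100000 = 4380000 kg
Step 2: Total N pool = soil mass * N%/100 = 4380000 * 0.24/100 = 10512.0 kg/ha
Step 3: N mineralized = N pool * rate%/100 = 10512.0 * 1.2/100 = 126.1 kg/ha/yr

126.1


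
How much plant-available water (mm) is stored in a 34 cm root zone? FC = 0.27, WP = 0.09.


Step 1: Available water = (FC - WP) * depth * 10
Step 2: AW = (0.27 - 0.09) * 34 * 10
Step 3: AW = 0.18 * 34 * 10
Step 4: AW = 61.2 mm

61.2


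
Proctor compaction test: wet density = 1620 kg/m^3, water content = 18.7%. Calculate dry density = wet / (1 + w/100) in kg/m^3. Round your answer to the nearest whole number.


Step 1: Dry density = wet density / (1 + w/100)
Step 2: Dry density = 1620 / (1 + 18.7/100)
Step 3: Dry density = 1620 / 1.187
Step 4: Dry density = 1365 kg/m^3

1365


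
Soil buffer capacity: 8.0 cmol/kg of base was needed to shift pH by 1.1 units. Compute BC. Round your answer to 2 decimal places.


Step 1: BC = change in base / change in pH
Step 2: BC = 8.0 / 1.1
Step 3: BC = 7.27 cmol/(kg*pH unit)

7.27


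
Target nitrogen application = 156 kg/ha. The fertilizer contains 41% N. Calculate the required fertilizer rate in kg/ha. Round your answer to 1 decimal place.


Step 1: Fertilizer rate = target N / (N content / 100)
Step 2: Rate = 156 / (41 / 100)
Step 3: Rate = 156 / 0.41
Step 4: Rate = 380.5 kg/ha

380.5


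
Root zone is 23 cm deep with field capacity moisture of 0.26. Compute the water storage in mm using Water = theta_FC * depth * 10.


Step 1: Water (mm) = theta_FC * depth (cm) * 10
Step 2: Water = 0.26 * 23 * 10
Step 3: Water = 59.8 mm

59.8


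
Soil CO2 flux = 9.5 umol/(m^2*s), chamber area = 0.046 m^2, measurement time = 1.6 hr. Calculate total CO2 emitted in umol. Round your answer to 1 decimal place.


Step 1: Convert time to seconds: 1.6 hr * 3600 = 5760.0 s
Step 2: Total = flux * area * time_s
Step 3: Total = 9.5 * 0.046 * 5760.0
Step 4: Total = 2517.1 umol

2517.1


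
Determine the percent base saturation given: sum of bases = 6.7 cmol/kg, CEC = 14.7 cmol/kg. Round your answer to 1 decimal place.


Step 1: BS = 100 * (sum of bases) / CEC
Step 2: BS = 100 * 6.7 / 14.7
Step 3: BS = 45.6%

45.6


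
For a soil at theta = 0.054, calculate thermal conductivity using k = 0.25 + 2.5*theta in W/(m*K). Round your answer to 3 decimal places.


Step 1: k = 0.25 + 2.5 * theta
Step 2: k = 0.25 + 2.5 * 0.054
Step 3: k = 0.25 + 0.135
Step 4: k = 0.385 W/(m*K)

0.385


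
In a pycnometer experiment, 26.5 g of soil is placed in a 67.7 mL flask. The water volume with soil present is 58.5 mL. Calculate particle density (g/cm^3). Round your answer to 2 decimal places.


Step 1: Volume of solids = flask volume - water volume with soil
Step 2: V_solids = 67.7 - 58.5 = 9.2 mL
Step 3: Particle density = mass / V_solids = 26.5 / 9.2 = 2.88 g/cm^3

2.88


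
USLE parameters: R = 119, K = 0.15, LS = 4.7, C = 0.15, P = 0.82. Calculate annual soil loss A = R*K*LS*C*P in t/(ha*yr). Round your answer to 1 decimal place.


Step 1: A = R * K * LS * C * P
Step 2: R * K = 119 * 0.15 = 17.85
Step 3: (R*K) * LS = 17.85 * 4.7 = 83.895
Step 4: * C * P = 83.895 * 0.15 * 0.82 = 10.3
Step 5: A = 10.3 t/(ha*yr)

10.3


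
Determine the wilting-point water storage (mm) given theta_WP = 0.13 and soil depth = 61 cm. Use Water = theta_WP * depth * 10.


Step 1: Water (mm) = theta_WP * depth * 10
Step 2: Water = 0.13 * 61 * 10
Step 3: Water = 79.3 mm

79.3


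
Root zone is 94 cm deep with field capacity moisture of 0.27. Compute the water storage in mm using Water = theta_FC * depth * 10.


Step 1: Water (mm) = theta_FC * depth (cm) * 10
Step 2: Water = 0.27 * 94 * 10
Step 3: Water = 253.8 mm

253.8


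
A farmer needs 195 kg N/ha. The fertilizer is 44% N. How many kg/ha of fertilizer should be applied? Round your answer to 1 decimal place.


Step 1: Fertilizer rate = target N / (N content / 100)
Step 2: Rate = 195 / (44 / 100)
Step 3: Rate = 195 / 0.44
Step 4: Rate = 443.2 kg/ha

443.2


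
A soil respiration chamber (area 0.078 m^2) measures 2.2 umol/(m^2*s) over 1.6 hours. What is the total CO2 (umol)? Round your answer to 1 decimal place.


Step 1: Convert time to seconds: 1.6 hr * 3600 = 5760.0 s
Step 2: Total = flux * area * time_s
Step 3: Total = 2.2 * 0.078 * 5760.0
Step 4: Total = 988.4 umol

988.4


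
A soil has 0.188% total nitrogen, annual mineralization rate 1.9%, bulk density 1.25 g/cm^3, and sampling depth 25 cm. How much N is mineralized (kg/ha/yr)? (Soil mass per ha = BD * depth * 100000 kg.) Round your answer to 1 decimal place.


Step 1: Soil mass per ha = BD * depth * 100000 = 1.25 * 25 * 100000 = 3125000 kg
Step 2: Total N pool = soil mass * N%/100 = 3125000 * 0.188/100 = 5875.0 kg/ha
Step 3: N mineralized = N pool * rate%/100 = 5875.0 * 1.9/100 = 111.6 kg/ha/yr

111.6


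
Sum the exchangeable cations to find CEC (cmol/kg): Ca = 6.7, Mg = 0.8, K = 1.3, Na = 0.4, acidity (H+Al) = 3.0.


Step 1: CEC = Ca + Mg + K + Na + (H+Al)
Step 2: CEC = 6.7 + 0.8 + 1.3 + 0.4 + 3.0
Step 3: CEC = 12.2 cmol/kg

12.2


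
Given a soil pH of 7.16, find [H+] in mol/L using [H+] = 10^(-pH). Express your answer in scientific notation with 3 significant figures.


Step 1: [H+] = 10^(-pH)
Step 2: [H+] = 10^(-7.16)
Step 3: [H+] = 6.92e-08 mol/L

6.92e-08


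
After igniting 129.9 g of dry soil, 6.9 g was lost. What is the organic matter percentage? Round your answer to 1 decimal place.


Step 1: OM% = 100 * LOI / sample mass
Step 2: OM = 100 * 6.9 / 129.9
Step 3: OM = 5.3%

5.3


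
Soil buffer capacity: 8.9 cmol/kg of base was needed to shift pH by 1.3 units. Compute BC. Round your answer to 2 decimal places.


Step 1: BC = change in base / change in pH
Step 2: BC = 8.9 / 1.3
Step 3: BC = 6.85 cmol/(kg*pH unit)

6.85


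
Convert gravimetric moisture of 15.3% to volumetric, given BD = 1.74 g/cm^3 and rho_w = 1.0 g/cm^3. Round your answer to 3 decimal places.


Step 1: theta = (w / 100) * BD / rho_w
Step 2: theta = (15.3 / 100) * 1.74 / 1.0
Step 3: theta = 0.153 * 1.74
Step 4: theta = 0.266

0.266


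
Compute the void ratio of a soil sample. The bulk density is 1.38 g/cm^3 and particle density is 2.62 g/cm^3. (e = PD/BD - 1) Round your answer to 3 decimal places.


Step 1: e = PD / BD - 1
Step 2: e = 2.62 / 1.38 - 1
Step 3: e = 1.89855 - 1
Step 4: e = 0.899

0.899


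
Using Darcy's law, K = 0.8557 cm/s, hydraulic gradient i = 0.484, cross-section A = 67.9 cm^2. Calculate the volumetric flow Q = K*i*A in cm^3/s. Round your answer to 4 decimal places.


Step 1: Apply Darcy's law: Q = K * i * A
Step 2: Q = 0.8557 * 0.484 * 67.9
Step 3: Q = 28.1214 cm^3/s

28.1214


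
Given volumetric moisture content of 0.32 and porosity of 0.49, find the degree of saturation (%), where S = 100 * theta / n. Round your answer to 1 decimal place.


Step 1: S = 100 * theta_v / n
Step 2: S = 100 * 0.32 / 0.49
Step 3: S = 65.3%

65.3


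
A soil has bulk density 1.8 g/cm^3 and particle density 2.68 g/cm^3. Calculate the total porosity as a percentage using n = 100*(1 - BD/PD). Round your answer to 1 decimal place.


Step 1: Formula: n = 100 * (1 - BD / PD)
Step 2: n = 100 * (1 - 1.8 / 2.68)
Step 3: n = 100 * (1 - 0.67164)
Step 4: n = 32.8%

32.8


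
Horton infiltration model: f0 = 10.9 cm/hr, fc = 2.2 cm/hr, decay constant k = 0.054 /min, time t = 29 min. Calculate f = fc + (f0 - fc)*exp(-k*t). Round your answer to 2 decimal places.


Step 1: f = fc + (f0 - fc) * exp(-k * t)
Step 2: exp(-0.054 * 29) = 0.208879
Step 3: f = 2.2 + (10.9 - 2.2) * 0.208879
Step 4: f = 2.2 + 8.7 * 0.208879
Step 5: f = 4.02 cm/hr

4.02


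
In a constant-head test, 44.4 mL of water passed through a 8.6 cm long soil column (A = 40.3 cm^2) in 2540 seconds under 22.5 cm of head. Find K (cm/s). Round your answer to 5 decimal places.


Step 1: K = Q * L / (A * t * h)
Step 2: Numerator = 44.4 * 8.6 = 381.84
Step 3: Denominator = 40.3 * 2540 * 22.5 = 2303145.0
Step 4: K = 381.84 / 2303145.0 = 0.00017 cm/s

0.00017


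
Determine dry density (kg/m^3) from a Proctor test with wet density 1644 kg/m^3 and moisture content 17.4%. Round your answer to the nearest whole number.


Step 1: Dry density = wet density / (1 + w/100)
Step 2: Dry density = 1644 / (1 + 17.4/100)
Step 3: Dry density = 1644 / 1.174
Step 4: Dry density = 1400 kg/m^3

1400


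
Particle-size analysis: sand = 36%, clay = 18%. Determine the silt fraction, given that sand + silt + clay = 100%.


Step 1: sand + silt + clay = 100%
Step 2: silt = 100 - sand - clay
Step 3: silt = 100 - 36 - 18
Step 4: silt = 46%

46


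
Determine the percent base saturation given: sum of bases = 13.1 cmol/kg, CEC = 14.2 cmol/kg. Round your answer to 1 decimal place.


Step 1: BS = 100 * (sum of bases) / CEC
Step 2: BS = 100 * 13.1 / 14.2
Step 3: BS = 92.3%

92.3


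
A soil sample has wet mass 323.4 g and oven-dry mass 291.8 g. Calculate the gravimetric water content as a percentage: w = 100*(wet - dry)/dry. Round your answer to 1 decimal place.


Step 1: Water mass = wet - dry = 323.4 - 291.8 = 31.6 g
Step 2: w = 100 * water mass / dry mass
Step 3: w = 100 * 31.6 / 291.8 = 10.8%

10.8


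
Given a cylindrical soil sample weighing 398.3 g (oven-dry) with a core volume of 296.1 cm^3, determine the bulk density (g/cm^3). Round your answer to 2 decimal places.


Step 1: Identify the formula: BD = dry mass / volume
Step 2: Substitute values: BD = 398.3 / 296.1
Step 3: BD = 1.35 g/cm^3

1.35


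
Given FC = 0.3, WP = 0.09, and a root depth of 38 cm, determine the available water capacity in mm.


Step 1: Available water = (FC - WP) * depth * 10
Step 2: AW = (0.3 - 0.09) * 38 * 10
Step 3: AW = 0.21 * 38 * 10
Step 4: AW = 79.8 mm

79.8


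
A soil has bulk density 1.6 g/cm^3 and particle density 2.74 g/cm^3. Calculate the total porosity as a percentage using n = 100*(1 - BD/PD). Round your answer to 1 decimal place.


Step 1: Formula: n = 100 * (1 - BD / PD)
Step 2: n = 100 * (1 - 1.6 / 2.74)
Step 3: n = 100 * (1 - 0.58394)
Step 4: n = 41.6%

41.6


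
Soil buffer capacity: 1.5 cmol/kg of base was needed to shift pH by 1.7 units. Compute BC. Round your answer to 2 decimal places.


Step 1: BC = change in base / change in pH
Step 2: BC = 1.5 / 1.7
Step 3: BC = 0.88 cmol/(kg*pH unit)

0.88


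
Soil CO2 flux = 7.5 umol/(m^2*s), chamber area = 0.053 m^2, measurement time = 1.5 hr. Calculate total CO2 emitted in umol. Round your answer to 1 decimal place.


Step 1: Convert time to seconds: 1.5 hr * 3600 = 5400.0 s
Step 2: Total = flux * area * time_s
Step 3: Total = 7.5 * 0.053 * 5400.0
Step 4: Total = 2146.5 umol

2146.5


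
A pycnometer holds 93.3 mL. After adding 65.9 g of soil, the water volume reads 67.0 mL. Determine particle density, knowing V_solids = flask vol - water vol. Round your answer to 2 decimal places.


Step 1: Volume of solids = flask volume - water volume with soil
Step 2: V_solids = 93.3 - 67.0 = 26.3 mL
Step 3: Particle density = mass / V_solids = 65.9 / 26.3 = 2.51 g/cm^3

2.51


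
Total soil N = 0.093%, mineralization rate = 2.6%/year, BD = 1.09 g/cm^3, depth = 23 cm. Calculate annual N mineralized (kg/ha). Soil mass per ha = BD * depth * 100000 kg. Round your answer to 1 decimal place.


Step 1: Soil mass per ha = BD * depth * 100000 = 1.09 * 23 * 100000 = 2507000 kg
Step 2: Total N pool = soil mass * N%/100 = 2507000 * 0.093/100 = 2331.51 kg/ha
Step 3: N mineralized = N pool * rate%/100 = 2331.51 * 2.6/100 = 60.6 kg/ha/yr

60.6


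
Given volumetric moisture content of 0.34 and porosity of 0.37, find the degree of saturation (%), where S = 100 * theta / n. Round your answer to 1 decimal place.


Step 1: S = 100 * theta_v / n
Step 2: S = 100 * 0.34 / 0.37
Step 3: S = 91.9%

91.9


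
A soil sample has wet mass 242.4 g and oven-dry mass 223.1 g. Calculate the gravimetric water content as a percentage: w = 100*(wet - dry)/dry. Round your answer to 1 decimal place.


Step 1: Water mass = wet - dry = 242.4 - 223.1 = 19.3 g
Step 2: w = 100 * water mass / dry mass
Step 3: w = 100 * 19.3 / 223.1 = 8.7%

8.7


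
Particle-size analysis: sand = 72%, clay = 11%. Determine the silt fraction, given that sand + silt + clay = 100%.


Step 1: sand + silt + clay = 100%
Step 2: silt = 100 - sand - clay
Step 3: silt = 100 - 72 - 11
Step 4: silt = 17%

17


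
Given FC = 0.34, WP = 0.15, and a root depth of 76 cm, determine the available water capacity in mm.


Step 1: Available water = (FC - WP) * depth * 10
Step 2: AW = (0.34 - 0.15) * 76 * 10
Step 3: AW = 0.19 * 76 * 10
Step 4: AW = 144.4 mm

144.4


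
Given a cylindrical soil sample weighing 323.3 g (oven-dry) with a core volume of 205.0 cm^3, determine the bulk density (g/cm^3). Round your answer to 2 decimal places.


Step 1: Identify the formula: BD = dry mass / volume
Step 2: Substitute values: BD = 323.3 / 205.0
Step 3: BD = 1.58 g/cm^3

1.58


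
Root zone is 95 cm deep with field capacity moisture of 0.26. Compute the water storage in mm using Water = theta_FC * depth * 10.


Step 1: Water (mm) = theta_FC * depth (cm) * 10
Step 2: Water = 0.26 * 95 * 10
Step 3: Water = 247.0 mm

247.0


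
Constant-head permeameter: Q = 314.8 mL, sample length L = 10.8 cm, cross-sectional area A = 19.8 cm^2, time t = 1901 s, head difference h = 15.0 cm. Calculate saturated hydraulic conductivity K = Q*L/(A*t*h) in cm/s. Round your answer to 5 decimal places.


Step 1: K = Q * L / (A * t * h)
Step 2: Numerator = 314.8 * 10.8 = 3399.84
Step 3: Denominator = 19.8 * 1901 * 15.0 = 564597.0
Step 4: K = 3399.84 / 564597.0 = 0.00602 cm/s

0.00602


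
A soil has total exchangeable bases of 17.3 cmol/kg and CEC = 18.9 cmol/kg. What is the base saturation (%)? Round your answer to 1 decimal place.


Step 1: BS = 100 * (sum of bases) / CEC
Step 2: BS = 100 * 17.3 / 18.9
Step 3: BS = 91.5%

91.5


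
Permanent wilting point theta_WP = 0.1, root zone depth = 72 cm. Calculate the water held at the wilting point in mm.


Step 1: Water (mm) = theta_WP * depth * 10
Step 2: Water = 0.1 * 72 * 10
Step 3: Water = 72.0 mm

72.0


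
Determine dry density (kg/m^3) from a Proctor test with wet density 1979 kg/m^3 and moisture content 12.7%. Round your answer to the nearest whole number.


Step 1: Dry density = wet density / (1 + w/100)
Step 2: Dry density = 1979 / (1 + 12.7/100)
Step 3: Dry density = 1979 / 1.127
Step 4: Dry density = 1756 kg/m^3

1756


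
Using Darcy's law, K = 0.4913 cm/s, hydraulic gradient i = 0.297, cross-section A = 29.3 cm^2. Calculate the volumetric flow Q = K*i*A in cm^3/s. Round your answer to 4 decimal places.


Step 1: Apply Darcy's law: Q = K * i * A
Step 2: Q = 0.4913 * 0.297 * 29.3
Step 3: Q = 4.2753 cm^3/s

4.2753


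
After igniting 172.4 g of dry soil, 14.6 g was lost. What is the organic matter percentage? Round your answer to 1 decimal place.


Step 1: OM% = 100 * LOI / sample mass
Step 2: OM = 100 * 14.6 / 172.4
Step 3: OM = 8.5%

8.5


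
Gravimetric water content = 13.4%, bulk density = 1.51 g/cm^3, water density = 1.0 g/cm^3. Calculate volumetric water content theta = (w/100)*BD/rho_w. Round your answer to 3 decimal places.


Step 1: theta = (w / 100) * BD / rho_w
Step 2: theta = (13.4 / 100) * 1.51 / 1.0
Step 3: theta = 0.134 * 1.51
Step 4: theta = 0.202

0.202


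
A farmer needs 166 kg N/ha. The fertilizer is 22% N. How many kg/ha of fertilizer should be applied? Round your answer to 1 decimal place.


Step 1: Fertilizer rate = target N / (N content / 100)
Step 2: Rate = 166 / (22 / 100)
Step 3: Rate = 166 / 0.22
Step 4: Rate = 754.5 kg/ha

754.5


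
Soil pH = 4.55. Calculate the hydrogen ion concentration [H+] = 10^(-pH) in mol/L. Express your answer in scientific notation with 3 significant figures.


Step 1: [H+] = 10^(-pH)
Step 2: [H+] = 10^(-4.55)
Step 3: [H+] = 2.82e-05 mol/L

2.82e-05


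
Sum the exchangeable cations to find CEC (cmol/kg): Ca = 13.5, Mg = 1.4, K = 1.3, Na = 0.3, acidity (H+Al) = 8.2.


Step 1: CEC = Ca + Mg + K + Na + (H+Al)
Step 2: CEC = 13.5 + 1.4 + 1.3 + 0.3 + 8.2
Step 3: CEC = 24.7 cmol/kg

24.7


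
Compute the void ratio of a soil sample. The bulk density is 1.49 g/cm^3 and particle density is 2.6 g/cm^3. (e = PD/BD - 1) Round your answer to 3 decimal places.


Step 1: e = PD / BD - 1
Step 2: e = 2.6 / 1.49 - 1
Step 3: e = 1.74497 - 1
Step 4: e = 0.745

0.745


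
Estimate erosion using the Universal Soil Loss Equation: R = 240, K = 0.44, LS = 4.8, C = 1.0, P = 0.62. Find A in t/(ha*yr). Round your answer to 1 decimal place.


Step 1: A = R * K * LS * C * P
Step 2: R * K = 240 * 0.44 = 105.6
Step 3: (R*K) * LS = 105.6 * 4.8 = 506.88
Step 4: * C * P = 506.88 * 1.0 * 0.62 = 314.3
Step 5: A = 314.3 t/(ha*yr)

314.3


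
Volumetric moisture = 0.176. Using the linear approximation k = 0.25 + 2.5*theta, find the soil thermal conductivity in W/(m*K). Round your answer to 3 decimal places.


Step 1: k = 0.25 + 2.5 * theta
Step 2: k = 0.25 + 2.5 * 0.176
Step 3: k = 0.25 + 0.44
Step 4: k = 0.69 W/(m*K)

0.69


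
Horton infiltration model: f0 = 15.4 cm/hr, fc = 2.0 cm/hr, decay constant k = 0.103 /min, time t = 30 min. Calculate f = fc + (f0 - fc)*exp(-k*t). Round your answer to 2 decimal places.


Step 1: f = fc + (f0 - fc) * exp(-k * t)
Step 2: exp(-0.103 * 30) = 0.045502
Step 3: f = 2.0 + (15.4 - 2.0) * 0.045502
Step 4: f = 2.0 + 13.4 * 0.045502
Step 5: f = 2.61 cm/hr

2.61
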